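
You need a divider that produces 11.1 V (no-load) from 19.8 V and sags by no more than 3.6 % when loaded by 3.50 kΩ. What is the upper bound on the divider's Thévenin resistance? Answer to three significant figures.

R_th ≤ 131 Ω

Loading drop = R_th/(R_th + R_L) ≤ 0.0360, so R_th ≤ R_L · ε/(1−ε) = 3.50 kΩ × 0.0360/0.9640 = 131 Ω.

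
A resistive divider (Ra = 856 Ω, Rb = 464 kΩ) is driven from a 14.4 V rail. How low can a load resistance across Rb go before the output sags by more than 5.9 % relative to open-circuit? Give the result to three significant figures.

R_L(min) ≈ 13.6 kΩ

Output resistance R_th = Ra‖Rb = (856 × 464000)/464900 = 854.4 Ω.
The fractional drop is R_th/(R_th + R_L); requiring this ≤ 0.0590 gives R_L ≥ R_th(1/0.0590 − 1) = 854.4 × 15.95 = 13.6 kΩ.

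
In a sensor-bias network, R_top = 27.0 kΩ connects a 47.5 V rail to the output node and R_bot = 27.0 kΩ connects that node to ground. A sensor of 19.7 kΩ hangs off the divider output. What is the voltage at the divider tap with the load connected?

The load sits in parallel with R_bot: R_bot‖R_L = (27.0 × 19.7) / (27.0 + 19.7) = 11.39 kΩ.
V_out = 47.5 × 11.39 / (27.0 + 11.39) = 47.5 × 11.39/38.39 = 14.1 V.

V_out ≈ 14.1 V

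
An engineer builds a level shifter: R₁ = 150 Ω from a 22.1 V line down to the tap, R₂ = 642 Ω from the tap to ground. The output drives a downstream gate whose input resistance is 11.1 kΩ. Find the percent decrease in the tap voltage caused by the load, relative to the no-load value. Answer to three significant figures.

The divider's output (Thévenin) resistance is R₁‖R₂ = 121.6 Ω.
Fractional drop under load = R_th/(R_th + R_L) = 121.6 / (121.6 + 11100) = 0.01084.
So the output falls by 1.08 %.

1.08 %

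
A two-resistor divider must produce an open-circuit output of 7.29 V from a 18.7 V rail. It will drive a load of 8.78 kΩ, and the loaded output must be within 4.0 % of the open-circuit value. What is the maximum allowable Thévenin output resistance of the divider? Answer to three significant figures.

Loading drop = R_th/(R_th + R_L) ≤ 0.0400, so R_th ≤ R_L · ε/(1−ε) = 8.78 kΩ × 0.0400/0.9600 = 366 Ω.
(Any R1, R2 with R2/(R1+R2) = 0.390 and R1‖R2 ≤ 366 Ω will meet the spec.)

R_th ≤ 366 Ω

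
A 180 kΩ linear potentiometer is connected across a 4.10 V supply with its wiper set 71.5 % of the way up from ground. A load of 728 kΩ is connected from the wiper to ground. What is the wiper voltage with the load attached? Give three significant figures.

The wiper splits the pot into (1−α)R = 51.30 kΩ above and αR = 128.7 kΩ below.
Lower section ‖ load = 109.4 kΩ.
V_wiper = 4.10 × 109.4/(51.30 + 109.4) = 2.79 V.

V ≈ 2.79 V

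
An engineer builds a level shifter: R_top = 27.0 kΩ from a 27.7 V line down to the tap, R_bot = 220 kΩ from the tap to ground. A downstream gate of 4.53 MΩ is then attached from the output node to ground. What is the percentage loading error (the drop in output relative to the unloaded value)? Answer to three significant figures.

0.528 %

The divider's output (Thévenin) resistance is R_top‖R_bot = 24.05 kΩ.
Fractional drop under load = R_th/(R_th + R_L) = 24.05 / (24.05 + 4530) = 0.005281.
So the output falls by 0.528 %.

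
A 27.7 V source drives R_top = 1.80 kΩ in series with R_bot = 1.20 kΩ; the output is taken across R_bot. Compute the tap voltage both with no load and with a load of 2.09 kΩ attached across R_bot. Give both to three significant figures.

Open-circuit: V = 27.7 × 1.20/(1.80 + 1.20) = 11.1 V.
With the load, R_bot becomes R_bot‖R_L = 0.7623 kΩ, so V = 27.7 × 0.7623/2.562 = 8.24 V.

Unloaded: 11.1 V; loaded: 8.24 V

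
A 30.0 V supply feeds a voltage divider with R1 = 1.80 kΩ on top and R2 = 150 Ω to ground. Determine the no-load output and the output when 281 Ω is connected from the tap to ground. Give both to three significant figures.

Open-circuit: V = 30.0 × 150/(1800 + 150) = 2.31 V.
With the load, R2 becomes R2‖R_L = 97.80 Ω, so V = 30.0 × 97.80/1898 = 1.55 V.

Unloaded: 2.31 V; loaded: 1.55 V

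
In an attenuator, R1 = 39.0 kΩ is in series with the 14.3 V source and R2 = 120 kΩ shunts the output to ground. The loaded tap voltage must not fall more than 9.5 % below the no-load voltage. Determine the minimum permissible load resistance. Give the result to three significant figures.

Output resistance R_th = R1‖R2 = (39.0 × 120)/159.0 = 29.43 kΩ.
The fractional drop is R_th/(R_th + R_L); requiring this ≤ 0.0950 gives R_L ≥ R_th(1/0.0950 − 1) = 29.43 × 9.526 = 280 kΩ.

R_L(min) ≈ 280 kΩ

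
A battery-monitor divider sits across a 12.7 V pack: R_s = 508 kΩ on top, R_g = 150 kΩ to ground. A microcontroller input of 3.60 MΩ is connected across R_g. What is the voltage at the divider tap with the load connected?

The load sits in parallel with R_g: R_g‖R_L = (150 × 3600) / (150 + 3600) = 144.0 kΩ.
V_out = 12.7 × 144.0 / (508 + 144.0) = 12.7 × 144.0/652.0 = 2.80 V.

V_out ≈ 2.80 V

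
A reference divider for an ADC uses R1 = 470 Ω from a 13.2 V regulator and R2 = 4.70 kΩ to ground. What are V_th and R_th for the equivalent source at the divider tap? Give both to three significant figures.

V_th is the open-circuit tap voltage: 13.2 × 4700/(470 + 4700) = 12.0 V.
With the supply zeroed, R1 and R2 appear in parallel from the tap: R_th = R1‖R2 = (470 × 4700)/5170 = 427 Ω.

V_th = 12.0 V, R_th = 427 Ω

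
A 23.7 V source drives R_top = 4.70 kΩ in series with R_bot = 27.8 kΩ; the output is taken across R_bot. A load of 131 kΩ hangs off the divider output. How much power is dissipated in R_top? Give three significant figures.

P ≈ 3.46 mW

Total resistance from the source is R_top + (R_bot‖R_L) = 27.63 kΩ, so I = 23.7/27.63 kΩ = 0.8577 mA.
P = I²·R_top = (0.8577 mA)² × 4.70 kΩ = 3.46 mW.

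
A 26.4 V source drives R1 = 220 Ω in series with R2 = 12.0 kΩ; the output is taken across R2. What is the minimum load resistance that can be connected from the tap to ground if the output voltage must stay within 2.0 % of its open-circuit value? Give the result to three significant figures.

R_L(min) ≈ 10.6 kΩ

Output resistance R_th = R1‖R2 = (220 × 12000)/12220 = 216.0 Ω.
The fractional drop is R_th/(R_th + R_L); requiring this ≤ 0.0200 gives R_L ≥ R_th(1/0.0200 − 1) = 216.0 × 49.00 = 10.6 kΩ.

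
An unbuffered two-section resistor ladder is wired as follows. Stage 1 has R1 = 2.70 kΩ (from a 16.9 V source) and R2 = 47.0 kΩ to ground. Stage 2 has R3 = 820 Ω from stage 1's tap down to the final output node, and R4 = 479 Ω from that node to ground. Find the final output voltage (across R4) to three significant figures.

Stage 2 presents R3+R4 = 1299 Ω as a load on stage 1's tap.
Stage 1's lower leg becomes R2‖(R3+R4) = 1264 Ω, so V_mid = 16.9 × 1264/3964 = 5.389 V.
Stage 2 is itself unloaded: V_out = V_mid × R4/(R3+R4) = 5.389 × 479/1299 = 1.99 V.

V_out ≈ 1.99 V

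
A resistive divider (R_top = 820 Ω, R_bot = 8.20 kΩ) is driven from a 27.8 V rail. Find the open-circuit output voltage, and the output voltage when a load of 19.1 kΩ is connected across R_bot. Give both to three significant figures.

Unloaded: 25.3 V; loaded: 24.3 V

Open-circuit: V = 27.8 × 8200/(820 + 8200) = 25.3 V.
With the load, R_bot becomes R_bot‖R_L = 5737 Ω, so V = 27.8 × 5737/6557 = 24.3 V.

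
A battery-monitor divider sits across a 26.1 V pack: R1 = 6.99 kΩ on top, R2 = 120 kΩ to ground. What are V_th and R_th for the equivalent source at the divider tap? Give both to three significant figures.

V_th is the open-circuit tap voltage: 26.1 × 120/(6.99 + 120) = 24.7 V.
With the supply zeroed, R1 and R2 appear in parallel from the tap: R_th = R1‖R2 = (6.99 × 120)/127.0 = 6.61 kΩ.

V_th = 24.7 V, R_th = 6.61 kΩ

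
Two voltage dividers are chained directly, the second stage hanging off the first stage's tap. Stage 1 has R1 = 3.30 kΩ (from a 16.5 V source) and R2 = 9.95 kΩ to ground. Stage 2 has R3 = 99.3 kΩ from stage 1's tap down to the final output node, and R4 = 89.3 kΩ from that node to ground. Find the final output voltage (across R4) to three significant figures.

V_out ≈ 5.79 V

Stage 2 presents R3+R4 = 188.6 kΩ as a load on stage 1's tap.
Stage 1's lower leg becomes R2‖(R3+R4) = 9.451 kΩ, so V_mid = 16.5 × 9.451/12.75 = 12.23 V.
Stage 2 is itself unloaded: V_out = V_mid × R4/(R3+R4) = 12.23 × 89.3/188.6 = 5.79 V.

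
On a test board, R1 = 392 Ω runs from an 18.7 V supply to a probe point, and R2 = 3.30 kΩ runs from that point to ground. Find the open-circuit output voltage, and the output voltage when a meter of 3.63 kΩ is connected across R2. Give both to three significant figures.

Unloaded: 16.7 V; loaded: 15.2 V

Open-circuit: V = 18.7 × 3300/(392 + 3300) = 16.7 V.
With the load, R2 becomes R2‖R_L = 1729 Ω, so V = 18.7 × 1729/2121 = 15.2 V.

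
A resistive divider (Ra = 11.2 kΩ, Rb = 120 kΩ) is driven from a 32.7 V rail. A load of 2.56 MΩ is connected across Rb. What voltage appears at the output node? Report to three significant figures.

The load sits in parallel with Rb: Rb‖R_L = (120 × 2560) / (120 + 2560) = 114.6 kΩ.
V_out = 32.7 × 114.6 / (11.2 + 114.6) = 32.7 × 114.6/125.8 = 29.8 V.
(Unloaded it would have been 29.9 V.)

V_out ≈ 29.8 V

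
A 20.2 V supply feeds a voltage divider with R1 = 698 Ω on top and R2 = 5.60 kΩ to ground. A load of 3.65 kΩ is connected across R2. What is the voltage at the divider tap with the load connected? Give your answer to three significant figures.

The load sits in parallel with R2: R2‖R_L = (5600 × 3650) / (5600 + 3650) = 2210 Ω.
V_out = 20.2 × 2210 / (698 + 2210) = 20.2 × 2210/2908 = 15.4 V.
(Unloaded it would have been 18.0 V.)

V_out ≈ 15.4 V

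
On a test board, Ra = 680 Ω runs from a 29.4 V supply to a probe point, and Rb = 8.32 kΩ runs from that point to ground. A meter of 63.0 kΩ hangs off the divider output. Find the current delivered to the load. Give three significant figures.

I_L ≈ 0.427 mA

Rb‖R_L = 7349 Ω; V_out = 29.4 × 7349/8029 = 26.91 V.
I_L = V_out / R_L = 26.91 / 63.0 kΩ = 0.427 mA.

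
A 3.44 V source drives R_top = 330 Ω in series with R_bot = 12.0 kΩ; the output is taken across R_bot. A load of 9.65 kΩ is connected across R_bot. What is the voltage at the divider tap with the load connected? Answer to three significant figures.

The load sits in parallel with R_bot: R_bot‖R_L = (12000 × 9650) / (12000 + 9650) = 5349 Ω.
V_out = 3.44 × 5349 / (330 + 5349) = 3.44 × 5349/5679 = 3.24 V.

V_out ≈ 3.24 V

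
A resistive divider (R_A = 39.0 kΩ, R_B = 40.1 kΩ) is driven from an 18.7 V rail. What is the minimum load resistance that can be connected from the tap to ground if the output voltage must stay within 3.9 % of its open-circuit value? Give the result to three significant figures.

Output resistance R_th = R_A‖R_B = (39.0 × 40.1)/79.10 = 19.77 kΩ.
The fractional drop is R_th/(R_th + R_L); requiring this ≤ 0.0390 gives R_L ≥ R_th(1/0.0390 − 1) = 19.77 × 24.64 = 487 kΩ.

R_L(min) ≈ 487 kΩ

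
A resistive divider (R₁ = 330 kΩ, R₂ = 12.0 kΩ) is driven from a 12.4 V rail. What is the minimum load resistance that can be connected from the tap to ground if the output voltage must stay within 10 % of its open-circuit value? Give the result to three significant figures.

R_L(min) ≈ 104 kΩ

Output resistance R_th = R₁‖R₂ = (330 × 12.0)/342.0 = 11.58 kΩ.
The fractional drop is R_th/(R_th + R_L); requiring this ≤ 0.100 gives R_L ≥ R_th(1/0.100 − 1) = 11.58 × 9.000 = 104 kΩ.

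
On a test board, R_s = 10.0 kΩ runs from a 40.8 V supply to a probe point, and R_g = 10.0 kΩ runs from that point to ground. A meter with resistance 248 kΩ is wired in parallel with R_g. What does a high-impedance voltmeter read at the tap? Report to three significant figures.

The load sits in parallel with R_g: R_g‖R_L = (10.0 × 248) / (10.0 + 248) = 9.612 kΩ.
V_out = 40.8 × 9.612 / (10.0 + 9.612) = 40.8 × 9.612/19.61 = 20.0 V.

V_out ≈ 20.0 V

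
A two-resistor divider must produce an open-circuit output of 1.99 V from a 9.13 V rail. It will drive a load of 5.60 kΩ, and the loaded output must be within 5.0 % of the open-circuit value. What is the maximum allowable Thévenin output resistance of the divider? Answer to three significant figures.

Loading drop = R_th/(R_th + R_L) ≤ 0.0500, so R_th ≤ R_L · ε/(1−ε) = 5.60 kΩ × 0.0500/0.9500 = 295 Ω.
(Any R1, R2 with R2/(R1+R2) = 0.218 and R1‖R2 ≤ 295 Ω will meet the spec.)

R_th ≤ 295 Ω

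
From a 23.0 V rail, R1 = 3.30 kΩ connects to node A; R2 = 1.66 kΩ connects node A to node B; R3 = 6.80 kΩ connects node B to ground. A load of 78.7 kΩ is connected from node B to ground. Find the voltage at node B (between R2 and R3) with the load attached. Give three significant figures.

V ≈ 12.8 V

At node B, R3 is in parallel with the load: R3‖R_L = 6.259 kΩ.
Below node A the resistance is R2 + (R3‖R_L) = 7.919 kΩ, so V_A = 23.0 × 7.919/11.22 = 16.23 V.
Then V_B = V_A × (R3‖R_L)/(R2 + R3‖R_L) = 16.23 × 6.259/7.919 = 12.8 V.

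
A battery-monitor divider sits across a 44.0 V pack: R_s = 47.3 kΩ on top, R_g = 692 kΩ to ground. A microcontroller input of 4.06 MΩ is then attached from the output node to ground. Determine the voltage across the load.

V_out ≈ 40.7 V

The load sits in parallel with R_g: R_g‖R_L = (692 × 4060) / (692 + 4060) = 591.2 kΩ.
V_out = 44.0 × 591.2 / (47.3 + 591.2) = 44.0 × 591.2/638.5 = 40.7 V.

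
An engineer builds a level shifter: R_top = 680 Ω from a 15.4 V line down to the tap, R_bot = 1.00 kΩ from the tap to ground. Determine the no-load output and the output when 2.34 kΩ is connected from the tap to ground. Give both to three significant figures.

Unloaded: 9.17 V; loaded: 7.81 V

Open-circuit: V = 15.4 × 1000/(680 + 1000) = 9.17 V.
With the load, R_bot becomes R_bot‖R_L = 700.6 Ω, so V = 15.4 × 700.6/1381 = 7.81 V.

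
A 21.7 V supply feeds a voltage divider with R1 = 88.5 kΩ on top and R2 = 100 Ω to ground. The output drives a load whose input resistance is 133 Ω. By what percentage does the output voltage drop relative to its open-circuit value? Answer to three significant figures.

42.9 %

Unloaded V = 21.7 × 100/88600 = 0.02449 V.
Loaded: R2‖R_L = 57.08 Ω, giving V = 21.7 × 57.08/88560 = 0.01399 V.
Drop = (0.02449 − 0.01399) / 0.02449 = 42.9 %.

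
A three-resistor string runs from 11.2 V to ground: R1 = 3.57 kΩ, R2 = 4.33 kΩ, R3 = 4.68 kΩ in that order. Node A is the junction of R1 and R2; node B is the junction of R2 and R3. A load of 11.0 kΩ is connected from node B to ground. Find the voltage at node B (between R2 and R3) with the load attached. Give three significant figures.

At node B, R3 is in parallel with the load: R3‖R_L = 3.283 kΩ.
Below node A the resistance is R2 + (R3‖R_L) = 7.613 kΩ, so V_A = 11.2 × 7.613/11.18 = 7.625 V.
Then V_B = V_A × (R3‖R_L)/(R2 + R3‖R_L) = 7.625 × 3.283/7.613 = 3.29 V.

V ≈ 3.29 V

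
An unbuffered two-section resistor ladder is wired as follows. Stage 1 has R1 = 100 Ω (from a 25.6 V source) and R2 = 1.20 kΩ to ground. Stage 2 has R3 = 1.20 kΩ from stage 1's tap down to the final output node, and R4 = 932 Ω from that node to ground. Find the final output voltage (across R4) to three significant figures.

V_out ≈ 9.90 V

Stage 2 presents R3+R4 = 2132 Ω as a load on stage 1's tap.
Stage 1's lower leg becomes R2‖(R3+R4) = 767.8 Ω, so V_mid = 25.6 × 767.8/867.8 = 22.65 V.
Stage 2 is itself unloaded: V_out = V_mid × R4/(R3+R4) = 22.65 × 932/2132 = 9.90 V.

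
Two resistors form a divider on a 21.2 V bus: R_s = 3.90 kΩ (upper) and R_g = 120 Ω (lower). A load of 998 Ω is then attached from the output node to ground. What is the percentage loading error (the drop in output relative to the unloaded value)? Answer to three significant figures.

The divider's output (Thévenin) resistance is R_s‖R_g = 116.4 Ω.
Fractional drop under load = R_th/(R_th + R_L) = 116.4 / (116.4 + 998) = 0.1045.
So the output falls by 10.4 %.

10.4 %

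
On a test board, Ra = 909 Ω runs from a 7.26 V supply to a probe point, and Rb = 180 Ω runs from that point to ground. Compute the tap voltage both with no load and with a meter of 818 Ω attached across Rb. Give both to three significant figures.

Unloaded: 1.20 V; loaded: 1.01 V

Open-circuit: V = 7.26 × 180/(909 + 180) = 1.20 V.
With the load, Rb becomes Rb‖R_L = 147.5 Ω, so V = 7.26 × 147.5/1057 = 1.01 V.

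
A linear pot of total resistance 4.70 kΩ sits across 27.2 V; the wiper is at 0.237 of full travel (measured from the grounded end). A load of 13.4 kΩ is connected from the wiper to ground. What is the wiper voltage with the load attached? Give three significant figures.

V ≈ 6.06 V

The wiper splits the pot into (1−α)R = 3.586 kΩ above and αR = 1.114 kΩ below.
Lower section ‖ load = 1.028 kΩ.
V_wiper = 27.2 × 1.028/(3.586 + 1.028) = 6.06 V.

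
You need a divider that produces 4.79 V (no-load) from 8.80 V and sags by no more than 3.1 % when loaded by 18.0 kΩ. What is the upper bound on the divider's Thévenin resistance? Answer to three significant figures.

R_th ≤ 576 Ω

Loading drop = R_th/(R_th + R_L) ≤ 0.0310, so R_th ≤ R_L · ε/(1−ε) = 18.0 kΩ × 0.0310/0.9690 = 576 Ω.
(Any R1, R2 with R2/(R1+R2) = 0.544 and R1‖R2 ≤ 576 Ω will meet the spec.)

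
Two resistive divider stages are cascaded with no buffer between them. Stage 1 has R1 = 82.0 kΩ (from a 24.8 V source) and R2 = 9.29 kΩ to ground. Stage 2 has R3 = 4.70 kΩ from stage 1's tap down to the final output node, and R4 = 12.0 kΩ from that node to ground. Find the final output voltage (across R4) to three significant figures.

Stage 2 presents R3+R4 = 16.70 kΩ as a load on stage 1's tap.
Stage 1's lower leg becomes R2‖(R3+R4) = 5.969 kΩ, so V_mid = 24.8 × 5.969/87.97 = 1.683 V.
Stage 2 is itself unloaded: V_out = V_mid × R4/(R3+R4) = 1.683 × 12.0/16.70 = 1.21 V.

V_out ≈ 1.21 V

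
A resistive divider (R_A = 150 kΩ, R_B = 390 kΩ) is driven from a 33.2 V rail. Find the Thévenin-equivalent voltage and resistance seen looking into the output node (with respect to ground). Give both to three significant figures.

V_th is the open-circuit tap voltage: 33.2 × 390/(150 + 390) = 24.0 V.
With the supply zeroed, R_A and R_B appear in parallel from the tap: R_th = R_A‖R_B = (150 × 390)/540.0 = 108 kΩ.

V_th = 24.0 V, R_th = 108 kΩ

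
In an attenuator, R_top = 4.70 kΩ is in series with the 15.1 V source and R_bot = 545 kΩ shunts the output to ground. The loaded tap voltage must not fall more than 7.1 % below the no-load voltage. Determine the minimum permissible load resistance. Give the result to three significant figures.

R_L(min) ≈ 61.0 kΩ

Output resistance R_th = R_top‖R_bot = (4.70 × 545)/549.7 = 4.660 kΩ.
The fractional drop is R_th/(R_th + R_L); requiring this ≤ 0.0710 gives R_L ≥ R_th(1/0.0710 − 1) = 4.660 × 13.08 = 61.0 kΩ.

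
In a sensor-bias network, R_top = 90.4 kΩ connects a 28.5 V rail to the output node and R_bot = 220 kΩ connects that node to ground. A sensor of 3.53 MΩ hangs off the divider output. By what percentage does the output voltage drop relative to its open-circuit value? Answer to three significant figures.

The divider's output (Thévenin) resistance is R_top‖R_bot = 64.07 kΩ.
Fractional drop under load = R_th/(R_th + R_L) = 64.07 / (64.07 + 3530) = 0.01783.
So the output falls by 1.78 %.

1.78 %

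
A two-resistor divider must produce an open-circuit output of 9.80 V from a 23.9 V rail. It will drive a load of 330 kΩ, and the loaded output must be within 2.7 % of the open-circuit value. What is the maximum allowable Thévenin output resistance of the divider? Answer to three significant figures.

Loading drop = R_th/(R_th + R_L) ≤ 0.0270, so R_th ≤ R_L · ε/(1−ε) = 330 kΩ × 0.0270/0.9730 = 9.16 kΩ.

R_th ≤ 9.16 kΩ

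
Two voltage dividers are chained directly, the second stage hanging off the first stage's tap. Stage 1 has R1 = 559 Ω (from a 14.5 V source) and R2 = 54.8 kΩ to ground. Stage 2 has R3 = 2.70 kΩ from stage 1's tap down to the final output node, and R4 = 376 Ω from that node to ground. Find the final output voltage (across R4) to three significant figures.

V_out ≈ 1.49 V

Stage 2 presents R3+R4 = 3076 Ω as a load on stage 1's tap.
Stage 1's lower leg becomes R2‖(R3+R4) = 2913 Ω, so V_mid = 14.5 × 2913/3472 = 12.17 V.
Stage 2 is itself unloaded: V_out = V_mid × R4/(R3+R4) = 12.17 × 376/3076 = 1.49 V.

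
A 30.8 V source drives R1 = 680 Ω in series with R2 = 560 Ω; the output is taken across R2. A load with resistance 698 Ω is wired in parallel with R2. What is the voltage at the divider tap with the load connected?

The load sits in parallel with R2: R2‖R_L = (560 × 698) / (560 + 698) = 310.7 Ω.
V_out = 30.8 × 310.7 / (680 + 310.7) = 30.8 × 310.7/990.7 = 9.66 V.

V_out ≈ 9.66 V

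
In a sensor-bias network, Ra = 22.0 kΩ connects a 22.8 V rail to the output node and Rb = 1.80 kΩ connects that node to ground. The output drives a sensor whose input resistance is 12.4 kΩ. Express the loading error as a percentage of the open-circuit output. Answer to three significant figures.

11.8 %

Unloaded V = 22.8 × 1.80/23.80 = 1.7244 V.
Loaded: Rb‖R_L = 1.572 kΩ, giving V = 22.8 × 1.572/23.57 = 1.5204 V.
Drop = (1.7244 − 1.5204) / 1.7244 = 11.8 %.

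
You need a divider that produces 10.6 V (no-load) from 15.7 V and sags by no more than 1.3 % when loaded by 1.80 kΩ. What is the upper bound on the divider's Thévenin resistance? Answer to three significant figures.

R_th ≤ 23.7 Ω

Loading drop = R_th/(R_th + R_L) ≤ 0.0130, so R_th ≤ R_L · ε/(1−ε) = 1.80 kΩ × 0.0130/0.9870 = 23.7 Ω.
(Any R1, R2 with R2/(R1+R2) = 0.675 and R1‖R2 ≤ 23.7 Ω will meet the spec.)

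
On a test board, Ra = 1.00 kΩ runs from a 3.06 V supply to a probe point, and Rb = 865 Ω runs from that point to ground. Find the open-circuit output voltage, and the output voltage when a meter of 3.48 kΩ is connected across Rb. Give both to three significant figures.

Open-circuit: V = 3.06 × 865/(1000 + 865) = 1.42 V.
With the load, Rb becomes Rb‖R_L = 692.8 Ω, so V = 3.06 × 692.8/1693 = 1.25 V.

Unloaded: 1.42 V; loaded: 1.25 V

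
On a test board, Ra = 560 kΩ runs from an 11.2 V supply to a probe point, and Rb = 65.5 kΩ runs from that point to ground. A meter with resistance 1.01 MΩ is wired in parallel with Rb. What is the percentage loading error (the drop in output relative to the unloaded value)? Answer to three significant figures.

The divider's output (Thévenin) resistance is Ra‖Rb = 58.64 kΩ.
Fractional drop under load = R_th/(R_th + R_L) = 58.64 / (58.64 + 1010) = 0.05487.
So the output falls by 5.49 %.

5.49 %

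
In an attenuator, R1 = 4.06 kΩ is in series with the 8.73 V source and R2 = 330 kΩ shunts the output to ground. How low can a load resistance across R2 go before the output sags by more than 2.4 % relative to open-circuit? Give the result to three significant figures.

R_L(min) ≈ 163 kΩ

Output resistance R_th = R1‖R2 = (4.06 × 330)/334.1 = 4.011 kΩ.
The fractional drop is R_th/(R_th + R_L); requiring this ≤ 0.0240 gives R_L ≥ R_th(1/0.0240 − 1) = 4.011 × 40.67 = 163 kΩ.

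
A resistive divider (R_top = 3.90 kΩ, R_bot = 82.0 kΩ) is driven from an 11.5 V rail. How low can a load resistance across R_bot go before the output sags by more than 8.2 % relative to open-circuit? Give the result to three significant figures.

R_L(min) ≈ 41.7 kΩ

Output resistance R_th = R_top‖R_bot = (3.90 × 82.0)/85.90 = 3.723 kΩ.
The fractional drop is R_th/(R_th + R_L); requiring this ≤ 0.0820 gives R_L ≥ R_th(1/0.0820 − 1) = 3.723 × 11.20 = 41.7 kΩ.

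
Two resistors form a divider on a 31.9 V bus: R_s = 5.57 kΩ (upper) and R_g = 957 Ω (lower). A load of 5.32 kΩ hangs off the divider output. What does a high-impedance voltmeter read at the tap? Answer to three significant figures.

The load sits in parallel with R_g: R_g‖R_L = (957 × 5320) / (957 + 5320) = 811.1 Ω.
V_out = 31.9 × 811.1 / (5570 + 811.1) = 31.9 × 811.1/6381 = 4.05 V.

V_out ≈ 4.05 V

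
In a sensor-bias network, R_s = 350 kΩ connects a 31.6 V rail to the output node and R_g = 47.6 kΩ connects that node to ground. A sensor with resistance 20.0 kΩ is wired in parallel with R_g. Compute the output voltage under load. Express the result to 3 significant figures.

V_out ≈ 1.22 V

The load sits in parallel with R_g: R_g‖R_L = (47.6 × 20.0) / (47.6 + 20.0) = 14.08 kΩ.
V_out = 31.6 × 14.08 / (350 + 14.08) = 31.6 × 14.08/364.1 = 1.22 V.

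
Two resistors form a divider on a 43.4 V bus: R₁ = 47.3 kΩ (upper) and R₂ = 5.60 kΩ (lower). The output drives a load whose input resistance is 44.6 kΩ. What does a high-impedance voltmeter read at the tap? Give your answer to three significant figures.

The load sits in parallel with R₂: R₂‖R_L = (5.60 × 44.6) / (5.60 + 44.6) = 4.975 kΩ.
V_out = 43.4 × 4.975 / (47.3 + 4.975) = 43.4 × 4.975/52.28 = 4.13 V.

V_out ≈ 4.13 V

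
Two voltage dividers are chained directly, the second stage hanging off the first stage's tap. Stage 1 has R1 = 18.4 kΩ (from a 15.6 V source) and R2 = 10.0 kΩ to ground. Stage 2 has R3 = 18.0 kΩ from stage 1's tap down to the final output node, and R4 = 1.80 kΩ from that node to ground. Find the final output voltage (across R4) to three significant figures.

Stage 2 presents R3+R4 = 19.80 kΩ as a load on stage 1's tap.
Stage 1's lower leg becomes R2‖(R3+R4) = 6.644 kΩ, so V_mid = 15.6 × 6.644/25.04 = 4.139 V.
Stage 2 is itself unloaded: V_out = V_mid × R4/(R3+R4) = 4.139 × 1.80/19.80 = 0.376 V.

V_out ≈ 0.376 V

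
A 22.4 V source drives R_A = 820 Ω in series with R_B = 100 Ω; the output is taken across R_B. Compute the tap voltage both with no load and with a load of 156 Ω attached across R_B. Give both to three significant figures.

Unloaded: 2.43 V; loaded: 1.55 V

Open-circuit: V = 22.4 × 100/(820 + 100) = 2.43 V.
With the load, R_B becomes R_B‖R_L = 60.94 Ω, so V = 22.4 × 60.94/880.9 = 1.55 V.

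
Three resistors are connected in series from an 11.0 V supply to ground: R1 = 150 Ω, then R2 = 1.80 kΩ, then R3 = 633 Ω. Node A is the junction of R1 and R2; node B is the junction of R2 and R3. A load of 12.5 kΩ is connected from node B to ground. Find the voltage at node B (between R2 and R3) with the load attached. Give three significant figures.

V ≈ 2.60 V

At node B, R3 is in parallel with the load: R3‖R_L = 602.5 Ω.
Below node A the resistance is R2 + (R3‖R_L) = 2402 Ω, so V_A = 11.0 × 2402/2552 = 10.35 V.
Then V_B = V_A × (R3‖R_L)/(R2 + R3‖R_L) = 10.35 × 602.5/2402 = 2.60 V.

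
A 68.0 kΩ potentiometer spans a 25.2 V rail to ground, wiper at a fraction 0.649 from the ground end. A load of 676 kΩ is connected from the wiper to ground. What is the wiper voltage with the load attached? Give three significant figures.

V ≈ 16.0 V

The wiper splits the pot into (1−α)R = 23.87 kΩ above and αR = 44.13 kΩ below.
Lower section ‖ load = 41.43 kΩ.
V_wiper = 25.2 × 41.43/(23.87 + 41.43) = 16.0 V.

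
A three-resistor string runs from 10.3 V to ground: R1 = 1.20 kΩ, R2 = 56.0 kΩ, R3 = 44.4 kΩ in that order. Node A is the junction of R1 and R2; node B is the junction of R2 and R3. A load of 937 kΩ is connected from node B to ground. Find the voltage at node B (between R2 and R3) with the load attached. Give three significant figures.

At node B, R3 is in parallel with the load: R3‖R_L = 42.39 kΩ.
Below node A the resistance is R2 + (R3‖R_L) = 98.39 kΩ, so V_A = 10.3 × 98.39/99.59 = 10.18 V.
Then V_B = V_A × (R3‖R_L)/(R2 + R3‖R_L) = 10.18 × 42.39/98.39 = 4.38 V.

V ≈ 4.38 V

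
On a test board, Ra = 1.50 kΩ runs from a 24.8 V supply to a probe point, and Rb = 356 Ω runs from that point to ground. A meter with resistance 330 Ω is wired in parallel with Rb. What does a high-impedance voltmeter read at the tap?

The load sits in parallel with Rb: Rb‖R_L = (356 × 330) / (356 + 330) = 171.3 Ω.
V_out = 24.8 × 171.3 / (1500 + 171.3) = 24.8 × 171.3/1671 = 2.54 V.

V_out ≈ 2.54 V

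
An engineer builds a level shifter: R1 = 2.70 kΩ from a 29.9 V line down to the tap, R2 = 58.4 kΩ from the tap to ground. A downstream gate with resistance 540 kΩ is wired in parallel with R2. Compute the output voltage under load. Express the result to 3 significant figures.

The load sits in parallel with R2: R2‖R_L = (58.4 × 540) / (58.4 + 540) = 52.70 kΩ.
V_out = 29.9 × 52.70 / (2.70 + 52.70) = 29.9 × 52.70/55.40 = 28.4 V.

V_out ≈ 28.4 V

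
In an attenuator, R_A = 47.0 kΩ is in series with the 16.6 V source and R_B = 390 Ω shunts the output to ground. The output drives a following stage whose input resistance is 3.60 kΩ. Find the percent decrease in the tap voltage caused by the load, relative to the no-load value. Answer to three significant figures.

Unloaded V = 16.6 × 390/47390 = 0.13661 V.
Loaded: R_B‖R_L = 351.9 Ω, giving V = 16.6 × 351.9/47350 = 0.12336 V.
Drop = (0.13661 − 0.12336) / 0.13661 = 9.70 %.

9.70 %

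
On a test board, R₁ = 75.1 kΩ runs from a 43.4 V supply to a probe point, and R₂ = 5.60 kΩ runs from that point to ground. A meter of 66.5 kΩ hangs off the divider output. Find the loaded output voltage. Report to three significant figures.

V_out ≈ 2.79 V

The load sits in parallel with R₂: R₂‖R_L = (5.60 × 66.5) / (5.60 + 66.5) = 5.165 kΩ.
V_out = 43.4 × 5.165 / (75.1 + 5.165) = 43.4 × 5.165/80.27 = 2.79 V.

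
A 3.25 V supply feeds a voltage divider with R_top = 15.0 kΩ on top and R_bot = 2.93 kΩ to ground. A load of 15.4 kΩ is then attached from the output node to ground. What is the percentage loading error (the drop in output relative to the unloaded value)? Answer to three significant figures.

Unloaded V = 3.25 × 2.93/17.93 = 0.53109 V.
Loaded: R_bot‖R_L = 2.462 kΩ, giving V = 3.25 × 2.462/17.46 = 0.45817 V.
Drop = (0.53109 − 0.45817) / 0.53109 = 13.7 %.

13.7 %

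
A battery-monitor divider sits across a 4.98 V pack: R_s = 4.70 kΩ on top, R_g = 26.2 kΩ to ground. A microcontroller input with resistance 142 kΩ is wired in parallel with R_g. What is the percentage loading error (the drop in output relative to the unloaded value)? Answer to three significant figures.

The divider's output (Thévenin) resistance is R_s‖R_g = 3.985 kΩ.
Fractional drop under load = R_th/(R_th + R_L) = 3.985 / (3.985 + 142) = 0.02730.
So the output falls by 2.73 %.

2.73 %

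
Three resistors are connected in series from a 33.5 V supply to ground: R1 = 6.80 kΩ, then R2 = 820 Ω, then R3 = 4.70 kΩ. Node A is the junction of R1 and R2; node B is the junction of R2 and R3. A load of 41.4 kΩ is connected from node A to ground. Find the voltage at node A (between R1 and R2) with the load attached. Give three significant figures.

V ≈ 14.0 V

Below node A the series string R2+R3 = 5520 Ω sits in parallel with the 41400 Ω load: 4871 Ω.
V_A = 33.5 × 4871/(6800 + 4871) = 14.0 V.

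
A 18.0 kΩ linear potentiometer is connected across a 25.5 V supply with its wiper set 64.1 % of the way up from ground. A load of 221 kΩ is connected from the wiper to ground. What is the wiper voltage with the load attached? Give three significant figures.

The wiper splits the pot into (1−α)R = 6.462 kΩ above and αR = 11.54 kΩ below.
Lower section ‖ load = 10.97 kΩ.
V_wiper = 25.5 × 10.97/(6.462 + 10.97) = 16.0 V.

V ≈ 16.0 V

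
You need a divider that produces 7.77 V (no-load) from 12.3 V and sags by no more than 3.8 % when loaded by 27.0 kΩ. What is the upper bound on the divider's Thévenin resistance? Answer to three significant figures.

R_th ≤ 1.07 kΩ

Loading drop = R_th/(R_th + R_L) ≤ 0.0380, so R_th ≤ R_L · ε/(1−ε) = 27.0 kΩ × 0.0380/0.9620 = 1.07 kΩ.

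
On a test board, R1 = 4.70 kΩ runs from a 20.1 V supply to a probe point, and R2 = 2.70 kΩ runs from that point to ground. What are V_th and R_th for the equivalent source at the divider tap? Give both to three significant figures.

V_th = 7.33 V, R_th = 1.71 kΩ

V_th is the open-circuit tap voltage: 20.1 × 2.70/(4.70 + 2.70) = 7.33 V.
With the supply zeroed, R1 and R2 appear in parallel from the tap: R_th = R1‖R2 = (4.70 × 2.70)/7.400 = 1.71 kΩ.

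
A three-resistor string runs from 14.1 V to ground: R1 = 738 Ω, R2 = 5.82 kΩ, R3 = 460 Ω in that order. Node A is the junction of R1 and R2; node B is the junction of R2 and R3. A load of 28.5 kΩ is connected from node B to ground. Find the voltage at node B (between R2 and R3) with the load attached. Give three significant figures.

V ≈ 0.910 V

At node B, R3 is in parallel with the load: R3‖R_L = 452.7 Ω.
Below node A the resistance is R2 + (R3‖R_L) = 6273 Ω, so V_A = 14.1 × 6273/7011 = 12.62 V.
Then V_B = V_A × (R3‖R_L)/(R2 + R3‖R_L) = 12.62 × 452.7/6273 = 0.910 V.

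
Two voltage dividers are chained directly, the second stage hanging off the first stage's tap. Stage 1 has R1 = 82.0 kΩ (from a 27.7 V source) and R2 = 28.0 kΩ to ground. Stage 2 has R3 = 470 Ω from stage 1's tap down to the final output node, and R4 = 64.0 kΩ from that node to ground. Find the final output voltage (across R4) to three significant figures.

Stage 2 presents R3+R4 = 64470 Ω as a load on stage 1's tap.
Stage 1's lower leg becomes R2‖(R3+R4) = 19520 Ω, so V_mid = 27.7 × 19520/101500 = 5.326 V.
Stage 2 is itself unloaded: V_out = V_mid × R4/(R3+R4) = 5.326 × 64000/64470 = 5.29 V.

V_out ≈ 5.29 V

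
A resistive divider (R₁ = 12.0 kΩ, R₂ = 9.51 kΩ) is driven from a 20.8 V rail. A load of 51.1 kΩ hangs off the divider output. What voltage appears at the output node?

The load sits in parallel with R₂: R₂‖R_L = (9.51 × 51.1) / (9.51 + 51.1) = 8.018 kΩ.
V_out = 20.8 × 8.018 / (12.0 + 8.018) = 20.8 × 8.018/20.02 = 8.33 V.

V_out ≈ 8.33 V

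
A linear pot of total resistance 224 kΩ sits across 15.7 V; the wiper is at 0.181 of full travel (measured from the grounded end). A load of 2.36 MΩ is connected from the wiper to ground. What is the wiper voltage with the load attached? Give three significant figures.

V ≈ 2.80 V

The wiper splits the pot into (1−α)R = 183.5 kΩ above and αR = 40.54 kΩ below.
Lower section ‖ load = 39.86 kΩ.
V_wiper = 15.7 × 39.86/(183.5 + 39.86) = 2.80 V.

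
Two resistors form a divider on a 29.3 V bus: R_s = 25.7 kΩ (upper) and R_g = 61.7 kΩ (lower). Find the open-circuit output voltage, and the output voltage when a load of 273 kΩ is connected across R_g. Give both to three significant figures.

Open-circuit: V = 29.3 × 61.7/(25.7 + 61.7) = 20.7 V.
With the load, R_g becomes R_g‖R_L = 50.33 kΩ, so V = 29.3 × 50.33/76.03 = 19.4 V.

Unloaded: 20.7 V; loaded: 19.4 V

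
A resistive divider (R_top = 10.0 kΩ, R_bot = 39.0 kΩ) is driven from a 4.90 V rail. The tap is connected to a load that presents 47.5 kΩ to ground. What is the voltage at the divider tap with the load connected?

The load sits in parallel with R_bot: R_bot‖R_L = (39.0 × 47.5) / (39.0 + 47.5) = 21.42 kΩ.
V_out = 4.90 × 21.42 / (10.0 + 21.42) = 4.90 × 21.42/31.42 = 3.34 V.

V_out ≈ 3.34 V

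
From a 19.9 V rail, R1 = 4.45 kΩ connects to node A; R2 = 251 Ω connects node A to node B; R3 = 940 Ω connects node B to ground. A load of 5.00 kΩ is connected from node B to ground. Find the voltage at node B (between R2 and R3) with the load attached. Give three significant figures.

V ≈ 2.87 V

At node B, R3 is in parallel with the load: R3‖R_L = 791.2 Ω.
Below node A the resistance is R2 + (R3‖R_L) = 1042 Ω, so V_A = 19.9 × 1042/5492 = 3.776 V.
Then V_B = V_A × (R3‖R_L)/(R2 + R3‖R_L) = 3.776 × 791.2/1042 = 2.87 V.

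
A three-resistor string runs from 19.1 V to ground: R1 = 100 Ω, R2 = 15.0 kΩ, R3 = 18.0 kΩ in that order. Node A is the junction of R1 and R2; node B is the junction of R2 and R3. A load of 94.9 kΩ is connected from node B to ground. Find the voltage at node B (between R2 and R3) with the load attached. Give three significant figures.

At node B, R3 is in parallel with the load: R3‖R_L = 15130 Ω.
Below node A the resistance is R2 + (R3‖R_L) = 30130 Ω, so V_A = 19.1 × 30130/30230 = 19.04 V.
Then V_B = V_A × (R3‖R_L)/(R2 + R3‖R_L) = 19.04 × 15130/30130 = 9.56 V.

V ≈ 9.56 V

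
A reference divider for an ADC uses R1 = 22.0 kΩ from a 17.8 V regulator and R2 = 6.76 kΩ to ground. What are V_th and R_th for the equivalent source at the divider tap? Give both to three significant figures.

V_th = 4.18 V, R_th = 5.17 kΩ

V_th is the open-circuit tap voltage: 17.8 × 6.76/(22.0 + 6.76) = 4.18 V.
With the supply zeroed, R1 and R2 appear in parallel from the tap: R_th = R1‖R2 = (22.0 × 6.76)/28.76 = 5.17 kΩ.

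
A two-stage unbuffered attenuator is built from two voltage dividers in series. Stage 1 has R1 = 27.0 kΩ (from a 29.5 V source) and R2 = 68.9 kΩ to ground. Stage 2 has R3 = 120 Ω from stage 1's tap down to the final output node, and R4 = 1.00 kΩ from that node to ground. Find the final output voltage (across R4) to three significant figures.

V_out ≈ 1.03 V

Stage 2 presents R3+R4 = 1120 Ω as a load on stage 1's tap.
Stage 1's lower leg becomes R2‖(R3+R4) = 1102 Ω, so V_mid = 29.5 × 1102/28100 = 1.157 V.
Stage 2 is itself unloaded: V_out = V_mid × R4/(R3+R4) = 1.157 × 1000/1120 = 1.03 V.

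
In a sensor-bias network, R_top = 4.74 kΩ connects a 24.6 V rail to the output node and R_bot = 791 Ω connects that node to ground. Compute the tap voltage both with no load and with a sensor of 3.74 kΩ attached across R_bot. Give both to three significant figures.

Open-circuit: V = 24.6 × 791/(4740 + 791) = 3.52 V.
With the load, R_bot becomes R_bot‖R_L = 652.9 Ω, so V = 24.6 × 652.9/5393 = 2.98 V.

Unloaded: 3.52 V; loaded: 2.98 V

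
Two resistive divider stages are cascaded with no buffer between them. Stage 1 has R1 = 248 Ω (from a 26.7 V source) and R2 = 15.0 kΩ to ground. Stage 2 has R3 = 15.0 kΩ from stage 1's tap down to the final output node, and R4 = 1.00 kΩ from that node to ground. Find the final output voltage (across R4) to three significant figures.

Stage 2 presents R3+R4 = 16000 Ω as a load on stage 1's tap.
Stage 1's lower leg becomes R2‖(R3+R4) = 7742 Ω, so V_mid = 26.7 × 7742/7990 = 25.87 V.
Stage 2 is itself unloaded: V_out = V_mid × R4/(R3+R4) = 25.87 × 1000/16000 = 1.62 V.

V_out ≈ 1.62 V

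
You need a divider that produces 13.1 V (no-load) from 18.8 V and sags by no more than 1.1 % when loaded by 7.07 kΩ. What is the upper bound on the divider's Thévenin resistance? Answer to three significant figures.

Loading drop = R_th/(R_th + R_L) ≤ 0.0110, so R_th ≤ R_L · ε/(1−ε) = 7.07 kΩ × 0.0110/0.9890 = 78.6 Ω.

R_th ≤ 78.6 Ω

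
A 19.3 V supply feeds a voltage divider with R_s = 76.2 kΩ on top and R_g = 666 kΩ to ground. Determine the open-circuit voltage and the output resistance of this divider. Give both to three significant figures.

V_th = 17.3 V, R_th = 68.4 kΩ

V_th is the open-circuit tap voltage: 19.3 × 666/(76.2 + 666) = 17.3 V.
With the supply zeroed, R_s and R_g appear in parallel from the tap: R_th = R_s‖R_g = (76.2 × 666)/742.2 = 68.4 kΩ.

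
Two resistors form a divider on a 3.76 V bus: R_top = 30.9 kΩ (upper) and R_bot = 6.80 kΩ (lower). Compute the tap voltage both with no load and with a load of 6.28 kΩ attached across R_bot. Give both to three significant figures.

Open-circuit: V = 3.76 × 6.80/(30.9 + 6.80) = 0.678 V.
With the load, R_bot becomes R_bot‖R_L = 3.265 kΩ, so V = 3.76 × 3.265/34.16 = 0.359 V.

Unloaded: 0.678 V; loaded: 0.359 V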